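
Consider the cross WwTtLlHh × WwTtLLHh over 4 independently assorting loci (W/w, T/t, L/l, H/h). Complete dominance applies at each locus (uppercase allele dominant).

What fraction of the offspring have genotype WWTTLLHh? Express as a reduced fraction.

P(WWTTLLHh) = 1/64

WwTtLlHh gametes: WTLH×1, WTLh×1, WTlH×1, WTlh×1, WtLH×1, WtLh×1, WtlH×1, Wtlh×1, wTLH×1, wTLh×1, wTlH×1, wTlh×1, wtLH×1, wtLh×1, wtlH×1, wtlh×1
WwTtLLHh gametes: WTLH×2, WTLh×2, WtLH×2, WtLh×2, wTLH×2, wTLh×2, wtLH×2, wtLh×2
WwTtLlHh×WwTtLLHh grid (16·16=256): WWTTLLHH=2 WWTTLLHh=4 WWTTLLhh=2 WWTTLlHH=2 WWTTLlHh=4 WWTTLlhh=2 WWTtLLHH=4 WWTtLLHh=8 WWTtLLhh=4 WWTtLlHH=4 WWTtLlHh=8 WWTtLlhh=4 WWttLLHH=2 WWttLLHh=4 WWttLLhh=2 WWttLlHH=2 WWttLlHh=4 WWttLlhh=2 WwTTLLHH=4 WwTTLLHh=8 WwTTLLhh=4 WwTTLlHH=4 WwTTLlHh=8 WwTTLlhh=4 WwTtLLHH=8 WwTtLLHh=16 WwTtLLhh=8 WwTtLlHH=8 WwTtLlHh=16 WwTtLlhh=8 WwttLLHH=4 WwttLLHh=8 WwttLLhh=4 WwttLlHH=4 WwttLlHh=8 WwttLlhh=4 wwTTLLHH=2 wwTTLLHh=4 wwTTLLhh=2 wwTTLlHH=2 wwTTLlHh=4 wwTTLlhh=2 wwTtLLHH=4 wwTtLLHh=8 wwTtLLhh=4 wwTtLlHH=4 wwTtLlHh=8 wwTtLlhh=4 wwttLLHH=2 wwttLLHh=4 wwttLLhh=2 wwttLlHH=2 wwttLlHh=4 wwttLlhh=2
WWTTLLHh hits 4/256; gcd=4; 4÷4/256÷4 = 1/64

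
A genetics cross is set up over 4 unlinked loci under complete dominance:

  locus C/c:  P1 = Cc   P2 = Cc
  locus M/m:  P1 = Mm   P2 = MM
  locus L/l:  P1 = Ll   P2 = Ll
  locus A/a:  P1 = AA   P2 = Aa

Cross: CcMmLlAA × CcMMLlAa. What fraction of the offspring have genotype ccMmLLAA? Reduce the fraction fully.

P(ccMmLLAA) = 1/64

CcMmLlAA gametes: CMLA×2, CMlA×2, CmLA×2, CmlA×2, cMLA×2, cMlA×2, cmLA×2, cmlA×2
CcMMLlAa gametes: CMLA×2, CMLa×2, CMlA×2, CMla×2, cMLA×2, cMLa×2, cMlA×2, cMla×2
CcMmLlAA×CcMMLlAa grid (16·16=256): CCMMLLAA=4 CCMMLLAa=4 CCMMLlAA=8 CCMMLlAa=8 CCMMllAA=4 CCMMllAa=4 CCMmLLAA=4 CCMmLLAa=4 CCMmLlAA=8 CCMmLlAa=8 CCMmllAA=4 CCMmllAa=4 CcMMLLAA=8 CcMMLLAa=8 CcMMLlAA=16 CcMMLlAa=16 CcMMllAA=8 CcMMllAa=8 CcMmLLAA=8 CcMmLLAa=8 CcMmLlAA=16 CcMmLlAa=16 CcMmllAA=8 CcMmllAa=8 ccMMLLAA=4 ccMMLLAa=4 ccMMLlAA=8 ccMMLlAa=8 ccMMllAA=4 ccMMllAa=4 ccMmLLAA=4 ccMmLLAa=4 ccMmLlAA=8 ccMmLlAa=8 ccMmllAA=4 ccMmllAa=4
ccMmLLAA hits 4/256; gcd=4; 4÷4/256÷4 = 1/64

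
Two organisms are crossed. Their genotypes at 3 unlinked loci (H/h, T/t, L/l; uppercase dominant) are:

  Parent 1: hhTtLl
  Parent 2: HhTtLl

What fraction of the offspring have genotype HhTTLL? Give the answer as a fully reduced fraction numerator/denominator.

hhTtLl gametes: hTL×2, hTl×2, htL×2, htl×2
HhTtLl gametes: HTL×1, HTl×1, HtL×1, Htl×1, hTL×1, hTl×1, htL×1, htl×1
hhTtLl×HhTtLl grid (8·8=64): HhTTLL=2 HhTTLl=4 HhTTll=2 HhTtLL=4 HhTtLl=8 HhTtll=4 HhttLL=2 HhttLl=4 Hhttll=2 hhTTLL=2 hhTTLl=4 hhTTll=2 hhTtLL=4 hhTtLl=8 hhTtll=4 hhttLL=2 hhttLl=4 hhttll=2
HhTTLL hits 2/64; gcd=2; 2÷2/64÷2 = 1/32

P(HhTTLL) = 1/32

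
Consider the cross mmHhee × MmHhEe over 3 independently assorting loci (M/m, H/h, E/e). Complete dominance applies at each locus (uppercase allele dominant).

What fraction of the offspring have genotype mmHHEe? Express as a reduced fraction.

P(mmHHEe) = 1/16

mmHhee gametes: mHe×4, mhe×4
MmHhEe gametes: MHE×1, MHe×1, MhE×1, Mhe×1, mHE×1, mHe×1, mhE×1, mhe×1
mmHhee×MmHhEe grid (8·8=64): MmHHEe=4 MmHHee=4 MmHhEe=8 MmHhee=8 MmhhEe=4 Mmhhee=4 mmHHEe=4 mmHHee=4 mmHhEe=8 mmHhee=8 mmhhEe=4 mmhhee=4
mmHHEe hits 4/64; gcd=4; 4÷4/64÷4 = 1/16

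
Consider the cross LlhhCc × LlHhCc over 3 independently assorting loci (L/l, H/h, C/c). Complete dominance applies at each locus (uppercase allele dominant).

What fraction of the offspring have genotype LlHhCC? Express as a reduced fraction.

LlhhCc gametes: LhC×2, Lhc×2, lhC×2, lhc×2
LlHhCc gametes: LHC×1, LHc×1, LhC×1, Lhc×1, lHC×1, lHc×1, lhC×1, lhc×1
LlhhCc×LlHhCc grid (8·8=64): LLHhCC=2 LLHhCc=4 LLHhcc=2 LLhhCC=2 LLhhCc=4 LLhhcc=2 LlHhCC=4 LlHhCc=8 LlHhcc=4 LlhhCC=4 LlhhCc=8 Llhhcc=4 llHhCC=2 llHhCc=4 llHhcc=2 llhhCC=2 llhhCc=4 llhhcc=2
LlHhCC hits 4/64; gcd=4; 4÷4/64÷4 = 1/16

P(LlHhCC) = 1/16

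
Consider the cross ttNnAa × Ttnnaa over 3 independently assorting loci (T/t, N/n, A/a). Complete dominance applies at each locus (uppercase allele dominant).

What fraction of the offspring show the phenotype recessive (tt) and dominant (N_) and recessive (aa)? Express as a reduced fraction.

ttNnAa gametes: tNA×2, tNa×2, tnA×2, tna×2
Ttnnaa gametes: Tna×4, tna×4
ttNnAa×Ttnnaa grid (8·8=64): TtNnAa=8 TtNnaa=8 TtnnAa=8 Ttnnaa=8 ttNnAa=8 ttNnaa=8 ttnnAa=8 ttnnaa=8
tt N_ aa hits 8/64; gcd=8; 8÷8/64÷8 = 1/8

P(tt N_ aa) = 1/8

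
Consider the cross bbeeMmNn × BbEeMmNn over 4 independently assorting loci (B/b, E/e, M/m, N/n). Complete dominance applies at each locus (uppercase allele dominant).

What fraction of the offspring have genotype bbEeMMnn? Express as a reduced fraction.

bbeeMmNn gametes: beMN×4, beMn×4, bemN×4, bemn×4
BbEeMmNn gametes: BEMN×1, BEMn×1, BEmN×1, BEmn×1, BeMN×1, BeMn×1, BemN×1, Bemn×1, bEMN×1, bEMn×1, bEmN×1, bEmn×1, beMN×1, beMn×1, bemN×1, bemn×1
bbeeMmNn×BbEeMmNn grid (16·16=256): BbEeMMNN=4 BbEeMMNn=8 BbEeMMnn=4 BbEeMmNN=8 BbEeMmNn=16 BbEeMmnn=8 BbEemmNN=4 BbEemmNn=8 BbEemmnn=4 BbeeMMNN=4 BbeeMMNn=8 BbeeMMnn=4 BbeeMmNN=8 BbeeMmNn=16 BbeeMmnn=8 BbeemmNN=4 BbeemmNn=8 Bbeemmnn=4 bbEeMMNN=4 bbEeMMNn=8 bbEeMMnn=4 bbEeMmNN=8 bbEeMmNn=16 bbEeMmnn=8 bbEemmNN=4 bbEemmNn=8 bbEemmnn=4 bbeeMMNN=4 bbeeMMNn=8 bbeeMMnn=4 bbeeMmNN=8 bbeeMmNn=16 bbeeMmnn=8 bbeemmNN=4 bbeemmNn=8 bbeemmnn=4
bbEeMMnn hits 4/256; gcd=4; 4÷4/256÷4 = 1/64

P(bbEeMMnn) = 1/64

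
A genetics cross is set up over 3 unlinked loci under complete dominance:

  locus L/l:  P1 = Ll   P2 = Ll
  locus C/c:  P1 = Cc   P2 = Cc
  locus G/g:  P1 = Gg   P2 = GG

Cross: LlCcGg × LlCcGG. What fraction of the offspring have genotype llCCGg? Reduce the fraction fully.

LlCcGg gametes: LCG×1, LCg×1, LcG×1, Lcg×1, lCG×1, lCg×1, lcG×1, lcg×1
LlCcGG gametes: LCG×2, LcG×2, lCG×2, lcG×2
LlCcGg×LlCcGG grid (8·8=64): LLCCGG=2 LLCCGg=2 LLCcGG=4 LLCcGg=4 LLccGG=2 LLccGg=2 LlCCGG=4 LlCCGg=4 LlCcGG=8 LlCcGg=8 LlccGG=4 LlccGg=4 llCCGG=2 llCCGg=2 llCcGG=4 llCcGg=4 llccGG=2 llccGg=2
llCCGg hits 2/64; gcd=2; 2÷2/64÷2 = 1/32

P(llCCGg) = 1/32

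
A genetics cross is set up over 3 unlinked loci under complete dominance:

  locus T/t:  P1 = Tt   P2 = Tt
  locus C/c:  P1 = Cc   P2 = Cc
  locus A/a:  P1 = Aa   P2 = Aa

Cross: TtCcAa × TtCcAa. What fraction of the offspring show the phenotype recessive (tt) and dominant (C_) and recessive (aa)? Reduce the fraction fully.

TtCcAa gametes: TCA×1, TCa×1, TcA×1, Tca×1, tCA×1, tCa×1, tcA×1, tca×1
TtCcAa gametes: TCA×1, TCa×1, TcA×1, Tca×1, tCA×1, tCa×1, tcA×1, tca×1
TtCcAa×TtCcAa grid (8·8=64): TTCCAA=1 TTCCAa=2 TTCCaa=1 TTCcAA=2 TTCcAa=4 TTCcaa=2 TTccAA=1 TTccAa=2 TTccaa=1 TtCCAA=2 TtCCAa=4 TtCCaa=2 TtCcAA=4 TtCcAa=8 TtCcaa=4 TtccAA=2 TtccAa=4 Ttccaa=2 ttCCAA=1 ttCCAa=2 ttCCaa=1 ttCcAA=2 ttCcAa=4 ttCcaa=2 ttccAA=1 ttccAa=2 ttccaa=1
tt C_ aa hits 3/64; gcd=1; 3÷1/64÷1 = 3/64

P(tt C_ aa) = 3/64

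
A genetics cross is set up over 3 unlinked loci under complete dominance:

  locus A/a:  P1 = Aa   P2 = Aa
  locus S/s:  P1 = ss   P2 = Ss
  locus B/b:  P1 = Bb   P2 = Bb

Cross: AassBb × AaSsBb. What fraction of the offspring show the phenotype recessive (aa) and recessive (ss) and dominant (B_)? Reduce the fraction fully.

AassBb gametes: AsB×2, Asb×2, asB×2, asb×2
AaSsBb gametes: ASB×1, ASb×1, AsB×1, Asb×1, aSB×1, aSb×1, asB×1, asb×1
AassBb×AaSsBb grid (8·8=64): AASsBB=2 AASsBb=4 AASsbb=2 AAssBB=2 AAssBb=4 AAssbb=2 AaSsBB=4 AaSsBb=8 AaSsbb=4 AassBB=4 AassBb=8 Aassbb=4 aaSsBB=2 aaSsBb=4 aaSsbb=2 aassBB=2 aassBb=4 aassbb=2
aa ss B_ hits 6/64; gcd=2; 6÷2/64÷2 = 3/32

P(aa ss B_) = 3/32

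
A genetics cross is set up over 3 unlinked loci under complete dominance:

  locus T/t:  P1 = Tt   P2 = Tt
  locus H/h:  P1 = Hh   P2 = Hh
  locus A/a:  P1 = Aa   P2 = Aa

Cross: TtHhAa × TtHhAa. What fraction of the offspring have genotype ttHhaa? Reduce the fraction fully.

TtHhAa gametes: THA×1, THa×1, ThA×1, Tha×1, tHA×1, tHa×1, thA×1, tha×1
TtHhAa gametes: THA×1, THa×1, ThA×1, Tha×1, tHA×1, tHa×1, thA×1, tha×1
TtHhAa×TtHhAa grid (8·8=64): TTHHAA=1 TTHHAa=2 TTHHaa=1 TTHhAA=2 TTHhAa=4 TTHhaa=2 TThhAA=1 TThhAa=2 TThhaa=1 TtHHAA=2 TtHHAa=4 TtHHaa=2 TtHhAA=4 TtHhAa=8 TtHhaa=4 TthhAA=2 TthhAa=4 Tthhaa=2 ttHHAA=1 ttHHAa=2 ttHHaa=1 ttHhAA=2 ttHhAa=4 ttHhaa=2 tthhAA=1 tthhAa=2 tthhaa=1
ttHhaa hits 2/64; gcd=2; 2÷2/64÷2 = 1/32

P(ttHhaa) = 1/32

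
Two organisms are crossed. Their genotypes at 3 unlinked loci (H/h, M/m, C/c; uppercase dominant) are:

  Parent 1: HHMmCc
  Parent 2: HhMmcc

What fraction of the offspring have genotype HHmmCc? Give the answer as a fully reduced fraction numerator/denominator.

P(HHmmCc) = 1/16

HHMmCc gametes: HMC×2, HMc×2, HmC×2, Hmc×2
HhMmcc gametes: HMc×2, Hmc×2, hMc×2, hmc×2
HHMmCc×HhMmcc grid (8·8=64): HHMMCc=4 HHMMcc=4 HHMmCc=8 HHMmcc=8 HHmmCc=4 HHmmcc=4 HhMMCc=4 HhMMcc=4 HhMmCc=8 HhMmcc=8 HhmmCc=4 Hhmmcc=4
HHmmCc hits 4/64; gcd=4; 4÷4/64÷4 = 1/16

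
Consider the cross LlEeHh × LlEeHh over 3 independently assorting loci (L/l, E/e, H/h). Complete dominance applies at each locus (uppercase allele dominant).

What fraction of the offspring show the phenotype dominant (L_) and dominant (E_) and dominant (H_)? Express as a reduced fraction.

P(L_ E_ H_) = 27/64

LlEeHh gametes: LEH×1, LEh×1, LeH×1, Leh×1, lEH×1, lEh×1, leH×1, leh×1
LlEeHh gametes: LEH×1, LEh×1, LeH×1, Leh×1, lEH×1, lEh×1, leH×1, leh×1
LlEeHh×LlEeHh grid (8·8=64): LLEEHH=1 LLEEHh=2 LLEEhh=1 LLEeHH=2 LLEeHh=4 LLEehh=2 LLeeHH=1 LLeeHh=2 LLeehh=1 LlEEHH=2 LlEEHh=4 LlEEhh=2 LlEeHH=4 LlEeHh=8 LlEehh=4 LleeHH=2 LleeHh=4 Lleehh=2 llEEHH=1 llEEHh=2 llEEhh=1 llEeHH=2 llEeHh=4 llEehh=2 lleeHH=1 lleeHh=2 lleehh=1
L_ E_ H_ hits 27/64; gcd=1; 27÷1/64÷1 = 27/64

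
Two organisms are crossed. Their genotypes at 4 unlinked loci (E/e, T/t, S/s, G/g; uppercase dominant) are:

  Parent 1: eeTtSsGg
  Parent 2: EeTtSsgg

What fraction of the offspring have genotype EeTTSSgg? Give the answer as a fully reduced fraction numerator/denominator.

P(EeTTSSgg) = 1/64

eeTtSsGg gametes: eTSG×2, eTSg×2, eTsG×2, eTsg×2, etSG×2, etSg×2, etsG×2, etsg×2
EeTtSsgg gametes: ETSg×2, ETsg×2, EtSg×2, Etsg×2, eTSg×2, eTsg×2, etSg×2, etsg×2
eeTtSsGg×EeTtSsgg grid (16·16=256): EeTTSSGg=4 EeTTSSgg=4 EeTTSsGg=8 EeTTSsgg=8 EeTTssGg=4 EeTTssgg=4 EeTtSSGg=8 EeTtSSgg=8 EeTtSsGg=16 EeTtSsgg=16 EeTtssGg=8 EeTtssgg=8 EettSSGg=4 EettSSgg=4 EettSsGg=8 EettSsgg=8 EettssGg=4 Eettssgg=4 eeTTSSGg=4 eeTTSSgg=4 eeTTSsGg=8 eeTTSsgg=8 eeTTssGg=4 eeTTssgg=4 eeTtSSGg=8 eeTtSSgg=8 eeTtSsGg=16 eeTtSsgg=16 eeTtssGg=8 eeTtssgg=8 eettSSGg=4 eettSSgg=4 eettSsGg=8 eettSsgg=8 eettssGg=4 eettssgg=4
EeTTSSgg hits 4/256; gcd=4; 4÷4/256÷4 = 1/64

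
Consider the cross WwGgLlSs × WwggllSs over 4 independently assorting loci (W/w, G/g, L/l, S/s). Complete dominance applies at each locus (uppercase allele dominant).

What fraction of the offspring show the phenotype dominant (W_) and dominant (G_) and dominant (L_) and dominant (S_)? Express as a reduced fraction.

P(W_ G_ L_ S_) = 9/64

WwGgLlSs gametes: WGLS×1, WGLs×1, WGlS×1, WGls×1, WgLS×1, WgLs×1, WglS×1, Wgls×1, wGLS×1, wGLs×1, wGlS×1, wGls×1, wgLS×1, wgLs×1, wglS×1, wgls×1
WwggllSs gametes: WglS×4, Wgls×4, wglS×4, wgls×4
WwGgLlSs×WwggllSs grid (16·16=256): WWGgLlSS=4 WWGgLlSs=8 WWGgLlss=4 WWGgllSS=4 WWGgllSs=8 WWGgllss=4 WWggLlSS=4 WWggLlSs=8 WWggLlss=4 WWggllSS=4 WWggllSs=8 WWggllss=4 WwGgLlSS=8 WwGgLlSs=16 WwGgLlss=8 WwGgllSS=8 WwGgllSs=16 WwGgllss=8 WwggLlSS=8 WwggLlSs=16 WwggLlss=8 WwggllSS=8 WwggllSs=16 Wwggllss=8 wwGgLlSS=4 wwGgLlSs=8 wwGgLlss=4 wwGgllSS=4 wwGgllSs=8 wwGgllss=4 wwggLlSS=4 wwggLlSs=8 wwggLlss=4 wwggllSS=4 wwggllSs=8 wwggllss=4
W_ G_ L_ S_ hits 36/256; gcd=4; 36÷4/256÷4 = 9/64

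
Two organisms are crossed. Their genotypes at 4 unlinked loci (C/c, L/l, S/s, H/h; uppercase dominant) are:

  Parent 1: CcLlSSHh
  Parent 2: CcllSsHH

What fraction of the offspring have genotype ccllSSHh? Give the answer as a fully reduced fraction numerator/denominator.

CcLlSSHh gametes: CLSH×2, CLSh×2, ClSH×2, ClSh×2, cLSH×2, cLSh×2, clSH×2, clSh×2
CcllSsHH gametes: ClSH×4, ClsH×4, clSH×4, clsH×4
CcLlSSHh×CcllSsHH grid (16·16=256): CCLlSSHH=8 CCLlSSHh=8 CCLlSsHH=8 CCLlSsHh=8 CCllSSHH=8 CCllSSHh=8 CCllSsHH=8 CCllSsHh=8 CcLlSSHH=16 CcLlSSHh=16 CcLlSsHH=16 CcLlSsHh=16 CcllSSHH=16 CcllSSHh=16 CcllSsHH=16 CcllSsHh=16 ccLlSSHH=8 ccLlSSHh=8 ccLlSsHH=8 ccLlSsHh=8 ccllSSHH=8 ccllSSHh=8 ccllSsHH=8 ccllSsHh=8
ccllSSHh hits 8/256; gcd=8; 8÷8/256÷8 = 1/32

P(ccllSSHh) = 1/32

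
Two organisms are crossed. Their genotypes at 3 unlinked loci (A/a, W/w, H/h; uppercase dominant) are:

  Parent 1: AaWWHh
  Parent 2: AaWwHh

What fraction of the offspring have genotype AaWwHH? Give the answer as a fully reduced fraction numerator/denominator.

AaWWHh gametes: AWH×2, AWh×2, aWH×2, aWh×2
AaWwHh gametes: AWH×1, AWh×1, AwH×1, Awh×1, aWH×1, aWh×1, awH×1, awh×1
AaWWHh×AaWwHh grid (8·8=64): AAWWHH=2 AAWWHh=4 AAWWhh=2 AAWwHH=2 AAWwHh=4 AAWwhh=2 AaWWHH=4 AaWWHh=8 AaWWhh=4 AaWwHH=4 AaWwHh=8 AaWwhh=4 aaWWHH=2 aaWWHh=4 aaWWhh=2 aaWwHH=2 aaWwHh=4 aaWwhh=2
AaWwHH hits 4/64; gcd=4; 4÷4/64÷4 = 1/16

P(AaWwHH) = 1/16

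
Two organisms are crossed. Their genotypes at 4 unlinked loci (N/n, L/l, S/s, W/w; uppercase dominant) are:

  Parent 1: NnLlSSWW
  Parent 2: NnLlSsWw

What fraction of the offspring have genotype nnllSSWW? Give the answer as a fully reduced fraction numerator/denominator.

NnLlSSWW gametes: NLSW×4, NlSW×4, nLSW×4, nlSW×4
NnLlSsWw gametes: NLSW×1, NLSw×1, NLsW×1, NLsw×1, NlSW×1, NlSw×1, NlsW×1, Nlsw×1, nLSW×1, nLSw×1, nLsW×1, nLsw×1, nlSW×1, nlSw×1, nlsW×1, nlsw×1
NnLlSSWW×NnLlSsWw grid (16·16=256): NNLLSSWW=4 NNLLSSWw=4 NNLLSsWW=4 NNLLSsWw=4 NNLlSSWW=8 NNLlSSWw=8 NNLlSsWW=8 NNLlSsWw=8 NNllSSWW=4 NNllSSWw=4 NNllSsWW=4 NNllSsWw=4 NnLLSSWW=8 NnLLSSWw=8 NnLLSsWW=8 NnLLSsWw=8 NnLlSSWW=16 NnLlSSWw=16 NnLlSsWW=16 NnLlSsWw=16 NnllSSWW=8 NnllSSWw=8 NnllSsWW=8 NnllSsWw=8 nnLLSSWW=4 nnLLSSWw=4 nnLLSsWW=4 nnLLSsWw=4 nnLlSSWW=8 nnLlSSWw=8 nnLlSsWW=8 nnLlSsWw=8 nnllSSWW=4 nnllSSWw=4 nnllSsWW=4 nnllSsWw=4
nnllSSWW hits 4/256; gcd=4; 4÷4/256÷4 = 1/64

P(nnllSSWW) = 1/64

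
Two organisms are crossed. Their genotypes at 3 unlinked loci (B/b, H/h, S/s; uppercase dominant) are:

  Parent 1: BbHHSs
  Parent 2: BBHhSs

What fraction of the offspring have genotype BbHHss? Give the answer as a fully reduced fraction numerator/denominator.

BbHHSs gametes: BHS×2, BHs×2, bHS×2, bHs×2
BBHhSs gametes: BHS×2, BHs×2, BhS×2, Bhs×2
BbHHSs×BBHhSs grid (8·8=64): BBHHSS=4 BBHHSs=8 BBHHss=4 BBHhSS=4 BBHhSs=8 BBHhss=4 BbHHSS=4 BbHHSs=8 BbHHss=4 BbHhSS=4 BbHhSs=8 BbHhss=4
BbHHss hits 4/64; gcd=4; 4÷4/64÷4 = 1/16

P(BbHHss) = 1/16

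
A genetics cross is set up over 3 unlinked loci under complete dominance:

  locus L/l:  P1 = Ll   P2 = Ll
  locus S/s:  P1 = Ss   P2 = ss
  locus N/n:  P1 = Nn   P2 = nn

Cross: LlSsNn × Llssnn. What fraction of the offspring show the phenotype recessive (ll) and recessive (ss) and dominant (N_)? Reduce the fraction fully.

LlSsNn gametes: LSN×1, LSn×1, LsN×1, Lsn×1, lSN×1, lSn×1, lsN×1, lsn×1
Llssnn gametes: Lsn×4, lsn×4
LlSsNn×Llssnn grid (8·8=64): LLSsNn=4 LLSsnn=4 LLssNn=4 LLssnn=4 LlSsNn=8 LlSsnn=8 LlssNn=8 Llssnn=8 llSsNn=4 llSsnn=4 llssNn=4 llssnn=4
ll ss N_ hits 4/64; gcd=4; 4÷4/64÷4 = 1/16

P(ll ss N_) = 1/16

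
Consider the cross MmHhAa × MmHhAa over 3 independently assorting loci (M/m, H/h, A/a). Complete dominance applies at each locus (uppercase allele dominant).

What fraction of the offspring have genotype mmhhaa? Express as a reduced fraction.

P(mmhhaa) = 1/64

MmHhAa gametes: MHA×1, MHa×1, MhA×1, Mha×1, mHA×1, mHa×1, mhA×1, mha×1
MmHhAa gametes: MHA×1, MHa×1, MhA×1, Mha×1, mHA×1, mHa×1, mhA×1, mha×1
MmHhAa×MmHhAa grid (8·8=64): MMHHAA=1 MMHHAa=2 MMHHaa=1 MMHhAA=2 MMHhAa=4 MMHhaa=2 MMhhAA=1 MMhhAa=2 MMhhaa=1 MmHHAA=2 MmHHAa=4 MmHHaa=2 MmHhAA=4 MmHhAa=8 MmHhaa=4 MmhhAA=2 MmhhAa=4 Mmhhaa=2 mmHHAA=1 mmHHAa=2 mmHHaa=1 mmHhAA=2 mmHhAa=4 mmHhaa=2 mmhhAA=1 mmhhAa=2 mmhhaa=1
mmhhaa hits 1/64; gcd=1; 1÷1/64÷1 = 1/64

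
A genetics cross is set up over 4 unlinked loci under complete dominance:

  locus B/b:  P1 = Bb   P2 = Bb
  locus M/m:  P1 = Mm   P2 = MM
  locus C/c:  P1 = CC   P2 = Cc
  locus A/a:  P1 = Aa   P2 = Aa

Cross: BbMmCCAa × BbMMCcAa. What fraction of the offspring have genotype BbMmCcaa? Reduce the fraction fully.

P(BbMmCcaa) = 1/32

BbMmCCAa gametes: BMCA×2, BMCa×2, BmCA×2, BmCa×2, bMCA×2, bMCa×2, bmCA×2, bmCa×2
BbMMCcAa gametes: BMCA×2, BMCa×2, BMcA×2, BMca×2, bMCA×2, bMCa×2, bMcA×2, bMca×2
BbMmCCAa×BbMMCcAa grid (16·16=256): BBMMCCAA=4 BBMMCCAa=8 BBMMCCaa=4 BBMMCcAA=4 BBMMCcAa=8 BBMMCcaa=4 BBMmCCAA=4 BBMmCCAa=8 BBMmCCaa=4 BBMmCcAA=4 BBMmCcAa=8 BBMmCcaa=4 BbMMCCAA=8 BbMMCCAa=16 BbMMCCaa=8 BbMMCcAA=8 BbMMCcAa=16 BbMMCcaa=8 BbMmCCAA=8 BbMmCCAa=16 BbMmCCaa=8 BbMmCcAA=8 BbMmCcAa=16 BbMmCcaa=8 bbMMCCAA=4 bbMMCCAa=8 bbMMCCaa=4 bbMMCcAA=4 bbMMCcAa=8 bbMMCcaa=4 bbMmCCAA=4 bbMmCCAa=8 bbMmCCaa=4 bbMmCcAA=4 bbMmCcAa=8 bbMmCcaa=4
BbMmCcaa hits 8/256; gcd=8; 8÷8/256÷8 = 1/32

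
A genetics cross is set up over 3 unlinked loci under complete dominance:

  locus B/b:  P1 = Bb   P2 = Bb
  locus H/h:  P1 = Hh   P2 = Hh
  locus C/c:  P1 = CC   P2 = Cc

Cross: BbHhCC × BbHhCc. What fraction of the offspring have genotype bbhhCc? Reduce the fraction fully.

BbHhCC gametes: BHC×2, BhC×2, bHC×2, bhC×2
BbHhCc gametes: BHC×1, BHc×1, BhC×1, Bhc×1, bHC×1, bHc×1, bhC×1, bhc×1
BbHhCC×BbHhCc grid (8·8=64): BBHHCC=2 BBHHCc=2 BBHhCC=4 BBHhCc=4 BBhhCC=2 BBhhCc=2 BbHHCC=4 BbHHCc=4 BbHhCC=8 BbHhCc=8 BbhhCC=4 BbhhCc=4 bbHHCC=2 bbHHCc=2 bbHhCC=4 bbHhCc=4 bbhhCC=2 bbhhCc=2
bbhhCc hits 2/64; gcd=2; 2÷2/64÷2 = 1/32

P(bbhhCc) = 1/32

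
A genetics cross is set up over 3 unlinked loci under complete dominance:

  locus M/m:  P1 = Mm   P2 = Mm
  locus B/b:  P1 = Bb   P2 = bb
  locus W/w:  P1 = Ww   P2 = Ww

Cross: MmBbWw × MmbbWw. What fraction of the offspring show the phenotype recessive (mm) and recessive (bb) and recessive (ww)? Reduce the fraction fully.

P(mm bb ww) = 1/32

MmBbWw gametes: MBW×1, MBw×1, MbW×1, Mbw×1, mBW×1, mBw×1, mbW×1, mbw×1
MmbbWw gametes: MbW×2, Mbw×2, mbW×2, mbw×2
MmBbWw×MmbbWw grid (8·8=64): MMBbWW=2 MMBbWw=4 MMBbww=2 MMbbWW=2 MMbbWw=4 MMbbww=2 MmBbWW=4 MmBbWw=8 MmBbww=4 MmbbWW=4 MmbbWw=8 Mmbbww=4 mmBbWW=2 mmBbWw=4 mmBbww=2 mmbbWW=2 mmbbWw=4 mmbbww=2
mm bb ww hits 2/64; gcd=2; 2÷2/64÷2 = 1/32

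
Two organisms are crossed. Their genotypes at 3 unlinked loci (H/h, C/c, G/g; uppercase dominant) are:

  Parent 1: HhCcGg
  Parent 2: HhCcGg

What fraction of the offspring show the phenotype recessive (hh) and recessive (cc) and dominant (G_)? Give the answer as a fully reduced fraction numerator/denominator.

HhCcGg gametes: HCG×1, HCg×1, HcG×1, Hcg×1, hCG×1, hCg×1, hcG×1, hcg×1
HhCcGg gametes: HCG×1, HCg×1, HcG×1, Hcg×1, hCG×1, hCg×1, hcG×1, hcg×1
HhCcGg×HhCcGg grid (8·8=64): HHCCGG=1 HHCCGg=2 HHCCgg=1 HHCcGG=2 HHCcGg=4 HHCcgg=2 HHccGG=1 HHccGg=2 HHccgg=1 HhCCGG=2 HhCCGg=4 HhCCgg=2 HhCcGG=4 HhCcGg=8 HhCcgg=4 HhccGG=2 HhccGg=4 Hhccgg=2 hhCCGG=1 hhCCGg=2 hhCCgg=1 hhCcGG=2 hhCcGg=4 hhCcgg=2 hhccGG=1 hhccGg=2 hhccgg=1
hh cc G_ hits 3/64; gcd=1; 3÷1/64÷1 = 3/64

P(hh cc G_) = 3/64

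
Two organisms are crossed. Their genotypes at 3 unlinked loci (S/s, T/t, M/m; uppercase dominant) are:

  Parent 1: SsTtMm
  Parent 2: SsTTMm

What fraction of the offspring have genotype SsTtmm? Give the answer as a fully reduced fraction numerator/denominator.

P(SsTtmm) = 1/16

SsTtMm gametes: STM×1, STm×1, StM×1, Stm×1, sTM×1, sTm×1, stM×1, stm×1
SsTTMm gametes: STM×2, STm×2, sTM×2, sTm×2
SsTtMm×SsTTMm grid (8·8=64): SSTTMM=2 SSTTMm=4 SSTTmm=2 SSTtMM=2 SSTtMm=4 SSTtmm=2 SsTTMM=4 SsTTMm=8 SsTTmm=4 SsTtMM=4 SsTtMm=8 SsTtmm=4 ssTTMM=2 ssTTMm=4 ssTTmm=2 ssTtMM=2 ssTtMm=4 ssTtmm=2
SsTtmm hits 4/64; gcd=4; 4÷4/64÷4 = 1/16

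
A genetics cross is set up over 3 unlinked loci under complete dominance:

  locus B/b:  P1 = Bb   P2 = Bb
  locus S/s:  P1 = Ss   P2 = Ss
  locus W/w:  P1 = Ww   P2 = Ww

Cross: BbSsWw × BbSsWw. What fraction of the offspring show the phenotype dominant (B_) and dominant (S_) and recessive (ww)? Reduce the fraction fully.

BbSsWw gametes: BSW×1, BSw×1, BsW×1, Bsw×1, bSW×1, bSw×1, bsW×1, bsw×1
BbSsWw gametes: BSW×1, BSw×1, BsW×1, Bsw×1, bSW×1, bSw×1, bsW×1, bsw×1
BbSsWw×BbSsWw grid (8·8=64): BBSSWW=1 BBSSWw=2 BBSSww=1 BBSsWW=2 BBSsWw=4 BBSsww=2 BBssWW=1 BBssWw=2 BBssww=1 BbSSWW=2 BbSSWw=4 BbSSww=2 BbSsWW=4 BbSsWw=8 BbSsww=4 BbssWW=2 BbssWw=4 Bbssww=2 bbSSWW=1 bbSSWw=2 bbSSww=1 bbSsWW=2 bbSsWw=4 bbSsww=2 bbssWW=1 bbssWw=2 bbssww=1
B_ S_ ww hits 9/64; gcd=1; 9÷1/64÷1 = 9/64

P(B_ S_ ww) = 9/64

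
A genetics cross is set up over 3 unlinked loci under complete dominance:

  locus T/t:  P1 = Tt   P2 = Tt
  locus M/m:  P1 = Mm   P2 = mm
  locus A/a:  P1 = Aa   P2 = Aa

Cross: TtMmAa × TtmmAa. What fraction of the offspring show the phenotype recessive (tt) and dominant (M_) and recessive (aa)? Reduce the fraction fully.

TtMmAa gametes: TMA×1, TMa×1, TmA×1, Tma×1, tMA×1, tMa×1, tmA×1, tma×1
TtmmAa gametes: TmA×2, Tma×2, tmA×2, tma×2
TtMmAa×TtmmAa grid (8·8=64): TTMmAA=2 TTMmAa=4 TTMmaa=2 TTmmAA=2 TTmmAa=4 TTmmaa=2 TtMmAA=4 TtMmAa=8 TtMmaa=4 TtmmAA=4 TtmmAa=8 Ttmmaa=4 ttMmAA=2 ttMmAa=4 ttMmaa=2 ttmmAA=2 ttmmAa=4 ttmmaa=2
tt M_ aa hits 2/64; gcd=2; 2÷2/64÷2 = 1/32

P(tt M_ aa) = 1/32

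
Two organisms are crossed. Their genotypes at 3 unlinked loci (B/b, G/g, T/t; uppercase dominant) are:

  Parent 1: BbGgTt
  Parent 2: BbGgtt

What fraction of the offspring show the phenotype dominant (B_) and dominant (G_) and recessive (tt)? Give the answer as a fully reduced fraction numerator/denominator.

P(B_ G_ tt) = 9/32

BbGgTt gametes: BGT×1, BGt×1, BgT×1, Bgt×1, bGT×1, bGt×1, bgT×1, bgt×1
BbGgtt gametes: BGt×2, Bgt×2, bGt×2, bgt×2
BbGgTt×BbGgtt grid (8·8=64): BBGGTt=2 BBGGtt=2 BBGgTt=4 BBGgtt=4 BBggTt=2 BBggtt=2 BbGGTt=4 BbGGtt=4 BbGgTt=8 BbGgtt=8 BbggTt=4 Bbggtt=4 bbGGTt=2 bbGGtt=2 bbGgTt=4 bbGgtt=4 bbggTt=2 bbggtt=2
B_ G_ tt hits 18/64; gcd=2; 18÷2/64÷2 = 9/32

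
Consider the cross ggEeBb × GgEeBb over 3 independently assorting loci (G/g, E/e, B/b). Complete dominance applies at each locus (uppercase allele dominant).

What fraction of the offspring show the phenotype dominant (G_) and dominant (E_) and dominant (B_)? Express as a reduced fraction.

ggEeBb gametes: gEB×2, gEb×2, geB×2, geb×2
GgEeBb gametes: GEB×1, GEb×1, GeB×1, Geb×1, gEB×1, gEb×1, geB×1, geb×1
ggEeBb×GgEeBb grid (8·8=64): GgEEBB=2 GgEEBb=4 GgEEbb=2 GgEeBB=4 GgEeBb=8 GgEebb=4 GgeeBB=2 GgeeBb=4 Ggeebb=2 ggEEBB=2 ggEEBb=4 ggEEbb=2 ggEeBB=4 ggEeBb=8 ggEebb=4 ggeeBB=2 ggeeBb=4 ggeebb=2
G_ E_ B_ hits 18/64; gcd=2; 18÷2/64÷2 = 9/32

P(G_ E_ B_) = 9/32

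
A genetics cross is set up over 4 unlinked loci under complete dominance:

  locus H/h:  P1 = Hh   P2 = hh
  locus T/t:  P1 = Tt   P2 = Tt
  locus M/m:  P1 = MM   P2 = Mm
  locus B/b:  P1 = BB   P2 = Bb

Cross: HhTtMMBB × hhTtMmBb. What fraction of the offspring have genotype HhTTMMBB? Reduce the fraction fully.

P(HhTTMMBB) = 1/32

HhTtMMBB gametes: HTMB×4, HtMB×4, hTMB×4, htMB×4
hhTtMmBb gametes: hTMB×2, hTMb×2, hTmB×2, hTmb×2, htMB×2, htMb×2, htmB×2, htmb×2
HhTtMMBB×hhTtMmBb grid (16·16=256): HhTTMMBB=8 HhTTMMBb=8 HhTTMmBB=8 HhTTMmBb=8 HhTtMMBB=16 HhTtMMBb=16 HhTtMmBB=16 HhTtMmBb=16 HhttMMBB=8 HhttMMBb=8 HhttMmBB=8 HhttMmBb=8 hhTTMMBB=8 hhTTMMBb=8 hhTTMmBB=8 hhTTMmBb=8 hhTtMMBB=16 hhTtMMBb=16 hhTtMmBB=16 hhTtMmBb=16 hhttMMBB=8 hhttMMBb=8 hhttMmBB=8 hhttMmBb=8
HhTTMMBB hits 8/256; gcd=8; 8÷8/256÷8 = 1/32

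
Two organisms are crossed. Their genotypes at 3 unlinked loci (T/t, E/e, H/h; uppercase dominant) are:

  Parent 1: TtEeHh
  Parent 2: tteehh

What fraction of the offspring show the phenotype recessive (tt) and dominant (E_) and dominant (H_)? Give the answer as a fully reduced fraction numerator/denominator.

TtEeHh gametes: TEH×1, TEh×1, TeH×1, Teh×1, tEH×1, tEh×1, teH×1, teh×1
tteehh gametes: teh×8
TtEeHh×tteehh grid (8·8=64): TtEeHh=8 TtEehh=8 TteeHh=8 Tteehh=8 ttEeHh=8 ttEehh=8 tteeHh=8 tteehh=8
tt E_ H_ hits 8/64; gcd=8; 8÷8/64÷8 = 1/8

P(tt E_ H_) = 1/8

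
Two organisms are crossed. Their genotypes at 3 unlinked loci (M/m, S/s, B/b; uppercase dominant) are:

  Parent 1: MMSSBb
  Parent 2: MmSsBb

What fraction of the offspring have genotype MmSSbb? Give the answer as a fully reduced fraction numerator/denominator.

MMSSBb gametes: MSB×4, MSb×4
MmSsBb gametes: MSB×1, MSb×1, MsB×1, Msb×1, mSB×1, mSb×1, msB×1, msb×1
MMSSBb×MmSsBb grid (8·8=64): MMSSBB=4 MMSSBb=8 MMSSbb=4 MMSsBB=4 MMSsBb=8 MMSsbb=4 MmSSBB=4 MmSSBb=8 MmSSbb=4 MmSsBB=4 MmSsBb=8 MmSsbb=4
MmSSbb hits 4/64; gcd=4; 4÷4/64÷4 = 1/16

P(MmSSbb) = 1/16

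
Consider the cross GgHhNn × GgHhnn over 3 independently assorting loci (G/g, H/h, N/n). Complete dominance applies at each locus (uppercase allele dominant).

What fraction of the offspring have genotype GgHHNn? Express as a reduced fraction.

P(GgHHNn) = 1/16

GgHhNn gametes: GHN×1, GHn×1, GhN×1, Ghn×1, gHN×1, gHn×1, ghN×1, ghn×1
GgHhnn gametes: GHn×2, Ghn×2, gHn×2, ghn×2
GgHhNn×GgHhnn grid (8·8=64): GGHHNn=2 GGHHnn=2 GGHhNn=4 GGHhnn=4 GGhhNn=2 GGhhnn=2 GgHHNn=4 GgHHnn=4 GgHhNn=8 GgHhnn=8 GghhNn=4 Gghhnn=4 ggHHNn=2 ggHHnn=2 ggHhNn=4 ggHhnn=4 gghhNn=2 gghhnn=2
GgHHNn hits 4/64; gcd=4; 4÷4/64÷4 = 1/16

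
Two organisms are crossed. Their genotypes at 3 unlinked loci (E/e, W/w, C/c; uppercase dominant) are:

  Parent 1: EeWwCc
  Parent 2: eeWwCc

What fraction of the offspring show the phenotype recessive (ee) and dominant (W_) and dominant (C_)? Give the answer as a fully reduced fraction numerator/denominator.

P(ee W_ C_) = 9/32

EeWwCc gametes: EWC×1, EWc×1, EwC×1, Ewc×1, eWC×1, eWc×1, ewC×1, ewc×1
eeWwCc gametes: eWC×2, eWc×2, ewC×2, ewc×2
EeWwCc×eeWwCc grid (8·8=64): EeWWCC=2 EeWWCc=4 EeWWcc=2 EeWwCC=4 EeWwCc=8 EeWwcc=4 EewwCC=2 EewwCc=4 Eewwcc=2 eeWWCC=2 eeWWCc=4 eeWWcc=2 eeWwCC=4 eeWwCc=8 eeWwcc=4 eewwCC=2 eewwCc=4 eewwcc=2
ee W_ C_ hits 18/64; gcd=2; 18÷2/64÷2 = 9/32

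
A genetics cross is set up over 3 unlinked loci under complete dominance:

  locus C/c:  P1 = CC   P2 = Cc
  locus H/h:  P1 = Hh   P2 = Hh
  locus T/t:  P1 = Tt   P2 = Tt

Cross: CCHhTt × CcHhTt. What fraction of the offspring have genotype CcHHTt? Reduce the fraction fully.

CCHhTt gametes: CHT×2, CHt×2, ChT×2, Cht×2
CcHhTt gametes: CHT×1, CHt×1, ChT×1, Cht×1, cHT×1, cHt×1, chT×1, cht×1
CCHhTt×CcHhTt grid (8·8=64): CCHHTT=2 CCHHTt=4 CCHHtt=2 CCHhTT=4 CCHhTt=8 CCHhtt=4 CChhTT=2 CChhTt=4 CChhtt=2 CcHHTT=2 CcHHTt=4 CcHHtt=2 CcHhTT=4 CcHhTt=8 CcHhtt=4 CchhTT=2 CchhTt=4 Cchhtt=2
CcHHTt hits 4/64; gcd=4; 4÷4/64÷4 = 1/16

P(CcHHTt) = 1/16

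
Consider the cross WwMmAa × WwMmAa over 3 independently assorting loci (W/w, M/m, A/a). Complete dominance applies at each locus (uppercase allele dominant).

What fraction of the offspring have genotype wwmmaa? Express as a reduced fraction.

P(wwmmaa) = 1/64

WwMmAa gametes: WMA×1, WMa×1, WmA×1, Wma×1, wMA×1, wMa×1, wmA×1, wma×1
WwMmAa gametes: WMA×1, WMa×1, WmA×1, Wma×1, wMA×1, wMa×1, wmA×1, wma×1
WwMmAa×WwMmAa grid (8·8=64): WWMMAA=1 WWMMAa=2 WWMMaa=1 WWMmAA=2 WWMmAa=4 WWMmaa=2 WWmmAA=1 WWmmAa=2 WWmmaa=1 WwMMAA=2 WwMMAa=4 WwMMaa=2 WwMmAA=4 WwMmAa=8 WwMmaa=4 WwmmAA=2 WwmmAa=4 Wwmmaa=2 wwMMAA=1 wwMMAa=2 wwMMaa=1 wwMmAA=2 wwMmAa=4 wwMmaa=2 wwmmAA=1 wwmmAa=2 wwmmaa=1
wwmmaa hits 1/64; gcd=1; 1÷1/64÷1 = 1/64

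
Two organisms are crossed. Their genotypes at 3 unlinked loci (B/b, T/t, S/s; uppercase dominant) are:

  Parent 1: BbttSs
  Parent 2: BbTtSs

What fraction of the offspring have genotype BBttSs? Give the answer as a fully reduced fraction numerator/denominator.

P(BBttSs) = 1/16

BbttSs gametes: BtS×2, Bts×2, btS×2, bts×2
BbTtSs gametes: BTS×1, BTs×1, BtS×1, Bts×1, bTS×1, bTs×1, btS×1, bts×1
BbttSs×BbTtSs grid (8·8=64): BBTtSS=2 BBTtSs=4 BBTtss=2 BBttSS=2 BBttSs=4 BBttss=2 BbTtSS=4 BbTtSs=8 BbTtss=4 BbttSS=4 BbttSs=8 Bbttss=4 bbTtSS=2 bbTtSs=4 bbTtss=2 bbttSS=2 bbttSs=4 bbttss=2
BBttSs hits 4/64; gcd=4; 4÷4/64÷4 = 1/16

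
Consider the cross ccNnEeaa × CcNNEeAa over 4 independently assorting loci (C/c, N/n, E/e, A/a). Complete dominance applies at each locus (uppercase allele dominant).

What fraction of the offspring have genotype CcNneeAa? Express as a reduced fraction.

ccNnEeaa gametes: cNEa×4, cNea×4, cnEa×4, cnea×4
CcNNEeAa gametes: CNEA×2, CNEa×2, CNeA×2, CNea×2, cNEA×2, cNEa×2, cNeA×2, cNea×2
ccNnEeaa×CcNNEeAa grid (16·16=256): CcNNEEAa=8 CcNNEEaa=8 CcNNEeAa=16 CcNNEeaa=16 CcNNeeAa=8 CcNNeeaa=8 CcNnEEAa=8 CcNnEEaa=8 CcNnEeAa=16 CcNnEeaa=16 CcNneeAa=8 CcNneeaa=8 ccNNEEAa=8 ccNNEEaa=8 ccNNEeAa=16 ccNNEeaa=16 ccNNeeAa=8 ccNNeeaa=8 ccNnEEAa=8 ccNnEEaa=8 ccNnEeAa=16 ccNnEeaa=16 ccNneeAa=8 ccNneeaa=8
CcNneeAa hits 8/256; gcd=8; 8÷8/256÷8 = 1/32

P(CcNneeAa) = 1/32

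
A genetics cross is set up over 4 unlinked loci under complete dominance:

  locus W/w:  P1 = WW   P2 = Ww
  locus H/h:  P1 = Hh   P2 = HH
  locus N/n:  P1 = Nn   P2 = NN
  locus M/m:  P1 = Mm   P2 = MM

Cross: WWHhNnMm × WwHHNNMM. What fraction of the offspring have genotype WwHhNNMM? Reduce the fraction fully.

P(WwHhNNMM) = 1/16

WWHhNnMm gametes: WHNM×2, WHNm×2, WHnM×2, WHnm×2, WhNM×2, WhNm×2, WhnM×2, Whnm×2
WwHHNNMM gametes: WHNM×8, wHNM×8
WWHhNnMm×WwHHNNMM grid (16·16=256): WWHHNNMM=16 WWHHNNMm=16 WWHHNnMM=16 WWHHNnMm=16 WWHhNNMM=16 WWHhNNMm=16 WWHhNnMM=16 WWHhNnMm=16 WwHHNNMM=16 WwHHNNMm=16 WwHHNnMM=16 WwHHNnMm=16 WwHhNNMM=16 WwHhNNMm=16 WwHhNnMM=16 WwHhNnMm=16
WwHhNNMM hits 16/256; gcd=16; 16÷16/256÷16 = 1/16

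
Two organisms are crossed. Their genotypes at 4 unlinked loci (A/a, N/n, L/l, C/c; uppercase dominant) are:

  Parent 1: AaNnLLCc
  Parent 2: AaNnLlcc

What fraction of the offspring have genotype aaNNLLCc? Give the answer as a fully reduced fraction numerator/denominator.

AaNnLLCc gametes: ANLC×2, ANLc×2, AnLC×2, AnLc×2, aNLC×2, aNLc×2, anLC×2, anLc×2
AaNnLlcc gametes: ANLc×2, ANlc×2, AnLc×2, Anlc×2, aNLc×2, aNlc×2, anLc×2, anlc×2
AaNnLLCc×AaNnLlcc grid (16·16=256): AANNLLCc=4 AANNLLcc=4 AANNLlCc=4 AANNLlcc=4 AANnLLCc=8 AANnLLcc=8 AANnLlCc=8 AANnLlcc=8 AAnnLLCc=4 AAnnLLcc=4 AAnnLlCc=4 AAnnLlcc=4 AaNNLLCc=8 AaNNLLcc=8 AaNNLlCc=8 AaNNLlcc=8 AaNnLLCc=16 AaNnLLcc=16 AaNnLlCc=16 AaNnLlcc=16 AannLLCc=8 AannLLcc=8 AannLlCc=8 AannLlcc=8 aaNNLLCc=4 aaNNLLcc=4 aaNNLlCc=4 aaNNLlcc=4 aaNnLLCc=8 aaNnLLcc=8 aaNnLlCc=8 aaNnLlcc=8 aannLLCc=4 aannLLcc=4 aannLlCc=4 aannLlcc=4
aaNNLLCc hits 4/256; gcd=4; 4÷4/256÷4 = 1/64

P(aaNNLLCc) = 1/64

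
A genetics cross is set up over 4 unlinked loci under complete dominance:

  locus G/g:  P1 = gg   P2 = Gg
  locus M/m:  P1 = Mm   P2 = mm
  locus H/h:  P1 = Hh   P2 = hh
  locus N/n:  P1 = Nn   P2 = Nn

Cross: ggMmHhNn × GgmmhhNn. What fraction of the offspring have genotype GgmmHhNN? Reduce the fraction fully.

P(GgmmHhNN) = 1/32

ggMmHhNn gametes: gMHN×2, gMHn×2, gMhN×2, gMhn×2, gmHN×2, gmHn×2, gmhN×2, gmhn×2
GgmmhhNn gametes: GmhN×4, Gmhn×4, gmhN×4, gmhn×4
ggMmHhNn×GgmmhhNn grid (16·16=256): GgMmHhNN=8 GgMmHhNn=16 GgMmHhnn=8 GgMmhhNN=8 GgMmhhNn=16 GgMmhhnn=8 GgmmHhNN=8 GgmmHhNn=16 GgmmHhnn=8 GgmmhhNN=8 GgmmhhNn=16 Ggmmhhnn=8 ggMmHhNN=8 ggMmHhNn=16 ggMmHhnn=8 ggMmhhNN=8 ggMmhhNn=16 ggMmhhnn=8 ggmmHhNN=8 ggmmHhNn=16 ggmmHhnn=8 ggmmhhNN=8 ggmmhhNn=16 ggmmhhnn=8
GgmmHhNN hits 8/256; gcd=8; 8÷8/256÷8 = 1/32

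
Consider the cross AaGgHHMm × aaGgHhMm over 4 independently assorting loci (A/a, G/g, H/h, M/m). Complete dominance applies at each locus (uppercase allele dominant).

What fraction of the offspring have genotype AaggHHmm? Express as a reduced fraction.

AaGgHHMm gametes: AGHM×2, AGHm×2, AgHM×2, AgHm×2, aGHM×2, aGHm×2, agHM×2, agHm×2
aaGgHhMm gametes: aGHM×2, aGHm×2, aGhM×2, aGhm×2, agHM×2, agHm×2, aghM×2, aghm×2
AaGgHHMm×aaGgHhMm grid (16·16=256): AaGGHHMM=4 AaGGHHMm=8 AaGGHHmm=4 AaGGHhMM=4 AaGGHhMm=8 AaGGHhmm=4 AaGgHHMM=8 AaGgHHMm=16 AaGgHHmm=8 AaGgHhMM=8 AaGgHhMm=16 AaGgHhmm=8 AaggHHMM=4 AaggHHMm=8 AaggHHmm=4 AaggHhMM=4 AaggHhMm=8 AaggHhmm=4 aaGGHHMM=4 aaGGHHMm=8 aaGGHHmm=4 aaGGHhMM=4 aaGGHhMm=8 aaGGHhmm=4 aaGgHHMM=8 aaGgHHMm=16 aaGgHHmm=8 aaGgHhMM=8 aaGgHhMm=16 aaGgHhmm=8 aaggHHMM=4 aaggHHMm=8 aaggHHmm=4 aaggHhMM=4 aaggHhMm=8 aaggHhmm=4
AaggHHmm hits 4/256; gcd=4; 4÷4/256÷4 = 1/64

P(AaggHHmm) = 1/64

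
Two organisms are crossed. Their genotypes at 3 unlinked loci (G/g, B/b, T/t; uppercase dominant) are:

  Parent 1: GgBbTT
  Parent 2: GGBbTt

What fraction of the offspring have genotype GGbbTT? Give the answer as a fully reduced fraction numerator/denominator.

P(GGbbTT) = 1/16

GgBbTT gametes: GBT×2, GbT×2, gBT×2, gbT×2
GGBbTt gametes: GBT×2, GBt×2, GbT×2, Gbt×2
GgBbTT×GGBbTt grid (8·8=64): GGBBTT=4 GGBBTt=4 GGBbTT=8 GGBbTt=8 GGbbTT=4 GGbbTt=4 GgBBTT=4 GgBBTt=4 GgBbTT=8 GgBbTt=8 GgbbTT=4 GgbbTt=4
GGbbTT hits 4/64; gcd=4; 4÷4/64÷4 = 1/16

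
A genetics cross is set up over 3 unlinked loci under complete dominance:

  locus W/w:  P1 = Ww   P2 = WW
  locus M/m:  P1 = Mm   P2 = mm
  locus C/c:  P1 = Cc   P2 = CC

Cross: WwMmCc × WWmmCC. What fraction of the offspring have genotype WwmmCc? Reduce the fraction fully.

WwMmCc gametes: WMC×1, WMc×1, WmC×1, Wmc×1, wMC×1, wMc×1, wmC×1, wmc×1
WWmmCC gametes: WmC×8
WwMmCc×WWmmCC grid (8·8=64): WWMmCC=8 WWMmCc=8 WWmmCC=8 WWmmCc=8 WwMmCC=8 WwMmCc=8 WwmmCC=8 WwmmCc=8
WwmmCc hits 8/64; gcd=8; 8÷8/64÷8 = 1/8

P(WwmmCc) = 1/8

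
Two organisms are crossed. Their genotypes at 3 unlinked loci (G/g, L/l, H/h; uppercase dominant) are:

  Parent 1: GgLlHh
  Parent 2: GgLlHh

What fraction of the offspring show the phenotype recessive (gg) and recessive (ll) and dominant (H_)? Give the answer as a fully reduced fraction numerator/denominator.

P(gg ll H_) = 3/64

GgLlHh gametes: GLH×1, GLh×1, GlH×1, Glh×1, gLH×1, gLh×1, glH×1, glh×1
GgLlHh gametes: GLH×1, GLh×1, GlH×1, Glh×1, gLH×1, gLh×1, glH×1, glh×1
GgLlHh×GgLlHh grid (8·8=64): GGLLHH=1 GGLLHh=2 GGLLhh=1 GGLlHH=2 GGLlHh=4 GGLlhh=2 GGllHH=1 GGllHh=2 GGllhh=1 GgLLHH=2 GgLLHh=4 GgLLhh=2 GgLlHH=4 GgLlHh=8 GgLlhh=4 GgllHH=2 GgllHh=4 Ggllhh=2 ggLLHH=1 ggLLHh=2 ggLLhh=1 ggLlHH=2 ggLlHh=4 ggLlhh=2 ggllHH=1 ggllHh=2 ggllhh=1
gg ll H_ hits 3/64; gcd=1; 3÷1/64÷1 = 3/64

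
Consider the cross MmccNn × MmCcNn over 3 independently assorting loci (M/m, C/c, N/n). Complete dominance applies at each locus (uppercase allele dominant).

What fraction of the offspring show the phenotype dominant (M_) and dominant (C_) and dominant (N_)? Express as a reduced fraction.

P(M_ C_ N_) = 9/32

MmccNn gametes: McN×2, Mcn×2, mcN×2, mcn×2
MmCcNn gametes: MCN×1, MCn×1, McN×1, Mcn×1, mCN×1, mCn×1, mcN×1, mcn×1
MmccNn×MmCcNn grid (8·8=64): MMCcNN=2 MMCcNn=4 MMCcnn=2 MMccNN=2 MMccNn=4 MMccnn=2 MmCcNN=4 MmCcNn=8 MmCcnn=4 MmccNN=4 MmccNn=8 Mmccnn=4 mmCcNN=2 mmCcNn=4 mmCcnn=2 mmccNN=2 mmccNn=4 mmccnn=2
M_ C_ N_ hits 18/64; gcd=2; 18÷2/64÷2 = 9/32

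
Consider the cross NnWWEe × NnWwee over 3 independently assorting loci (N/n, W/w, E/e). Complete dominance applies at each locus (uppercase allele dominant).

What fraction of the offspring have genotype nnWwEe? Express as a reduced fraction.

NnWWEe gametes: NWE×2, NWe×2, nWE×2, nWe×2
NnWwee gametes: NWe×2, Nwe×2, nWe×2, nwe×2
NnWWEe×NnWwee grid (8·8=64): NNWWEe=4 NNWWee=4 NNWwEe=4 NNWwee=4 NnWWEe=8 NnWWee=8 NnWwEe=8 NnWwee=8 nnWWEe=4 nnWWee=4 nnWwEe=4 nnWwee=4
nnWwEe hits 4/64; gcd=4; 4÷4/64÷4 = 1/16

P(nnWwEe) = 1/16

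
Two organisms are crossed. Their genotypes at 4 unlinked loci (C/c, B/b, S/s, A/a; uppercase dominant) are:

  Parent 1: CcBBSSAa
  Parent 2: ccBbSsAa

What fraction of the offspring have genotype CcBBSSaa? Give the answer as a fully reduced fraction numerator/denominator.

P(CcBBSSaa) = 1/32

CcBBSSAa gametes: CBSA×4, CBSa×4, cBSA×4, cBSa×4
ccBbSsAa gametes: cBSA×2, cBSa×2, cBsA×2, cBsa×2, cbSA×2, cbSa×2, cbsA×2, cbsa×2
CcBBSSAa×ccBbSsAa grid (16·16=256): CcBBSSAA=8 CcBBSSAa=16 CcBBSSaa=8 CcBBSsAA=8 CcBBSsAa=16 CcBBSsaa=8 CcBbSSAA=8 CcBbSSAa=16 CcBbSSaa=8 CcBbSsAA=8 CcBbSsAa=16 CcBbSsaa=8 ccBBSSAA=8 ccBBSSAa=16 ccBBSSaa=8 ccBBSsAA=8 ccBBSsAa=16 ccBBSsaa=8 ccBbSSAA=8 ccBbSSAa=16 ccBbSSaa=8 ccBbSsAA=8 ccBbSsAa=16 ccBbSsaa=8
CcBBSSaa hits 8/256; gcd=8; 8÷8/256÷8 = 1/32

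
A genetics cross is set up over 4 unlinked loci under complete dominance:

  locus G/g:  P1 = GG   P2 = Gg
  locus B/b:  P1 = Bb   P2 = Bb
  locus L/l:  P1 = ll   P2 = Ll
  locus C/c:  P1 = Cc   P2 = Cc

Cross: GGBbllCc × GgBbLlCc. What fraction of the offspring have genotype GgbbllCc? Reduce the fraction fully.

GGBbllCc gametes: GBlC×4, GBlc×4, GblC×4, Gblc×4
GgBbLlCc gametes: GBLC×1, GBLc×1, GBlC×1, GBlc×1, GbLC×1, GbLc×1, GblC×1, Gblc×1, gBLC×1, gBLc×1, gBlC×1, gBlc×1, gbLC×1, gbLc×1, gblC×1, gblc×1
GGBbllCc×GgBbLlCc grid (16·16=256): GGBBLlCC=4 GGBBLlCc=8 GGBBLlcc=4 GGBBllCC=4 GGBBllCc=8 GGBBllcc=4 GGBbLlCC=8 GGBbLlCc=16 GGBbLlcc=8 GGBbllCC=8 GGBbllCc=16 GGBbllcc=8 GGbbLlCC=4 GGbbLlCc=8 GGbbLlcc=4 GGbbllCC=4 GGbbllCc=8 GGbbllcc=4 GgBBLlCC=4 GgBBLlCc=8 GgBBLlcc=4 GgBBllCC=4 GgBBllCc=8 GgBBllcc=4 GgBbLlCC=8 GgBbLlCc=16 GgBbLlcc=8 GgBbllCC=8 GgBbllCc=16 GgBbllcc=8 GgbbLlCC=4 GgbbLlCc=8 GgbbLlcc=4 GgbbllCC=4 GgbbllCc=8 Ggbbllcc=4
GgbbllCc hits 8/256; gcd=8; 8÷8/256÷8 = 1/32

P(GgbbllCc) = 1/32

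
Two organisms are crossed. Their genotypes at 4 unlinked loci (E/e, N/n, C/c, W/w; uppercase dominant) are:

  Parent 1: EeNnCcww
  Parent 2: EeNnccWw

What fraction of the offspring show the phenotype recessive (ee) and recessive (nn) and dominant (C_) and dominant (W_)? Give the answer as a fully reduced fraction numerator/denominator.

EeNnCcww gametes: ENCw×2, ENcw×2, EnCw×2, Encw×2, eNCw×2, eNcw×2, enCw×2, encw×2
EeNnccWw gametes: ENcW×2, ENcw×2, EncW×2, Encw×2, eNcW×2, eNcw×2, encW×2, encw×2
EeNnCcww×EeNnccWw grid (16·16=256): EENNCcWw=4 EENNCcww=4 EENNccWw=4 EENNccww=4 EENnCcWw=8 EENnCcww=8 EENnccWw=8 EENnccww=8 EEnnCcWw=4 EEnnCcww=4 EEnnccWw=4 EEnnccww=4 EeNNCcWw=8 EeNNCcww=8 EeNNccWw=8 EeNNccww=8 EeNnCcWw=16 EeNnCcww=16 EeNnccWw=16 EeNnccww=16 EennCcWw=8 EennCcww=8 EennccWw=8 Eennccww=8 eeNNCcWw=4 eeNNCcww=4 eeNNccWw=4 eeNNccww=4 eeNnCcWw=8 eeNnCcww=8 eeNnccWw=8 eeNnccww=8 eennCcWw=4 eennCcww=4 eennccWw=4 eennccww=4
ee nn C_ W_ hits 4/256; gcd=4; 4÷4/256÷4 = 1/64

P(ee nn C_ W_) = 1/64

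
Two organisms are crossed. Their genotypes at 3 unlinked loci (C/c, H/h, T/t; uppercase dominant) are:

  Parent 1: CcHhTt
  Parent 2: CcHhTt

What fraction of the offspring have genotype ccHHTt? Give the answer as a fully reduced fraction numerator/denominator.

P(ccHHTt) = 1/32

CcHhTt gametes: CHT×1, CHt×1, ChT×1, Cht×1, cHT×1, cHt×1, chT×1, cht×1
CcHhTt gametes: CHT×1, CHt×1, ChT×1, Cht×1, cHT×1, cHt×1, chT×1, cht×1
CcHhTt×CcHhTt grid (8·8=64): CCHHTT=1 CCHHTt=2 CCHHtt=1 CCHhTT=2 CCHhTt=4 CCHhtt=2 CChhTT=1 CChhTt=2 CChhtt=1 CcHHTT=2 CcHHTt=4 CcHHtt=2 CcHhTT=4 CcHhTt=8 CcHhtt=4 CchhTT=2 CchhTt=4 Cchhtt=2 ccHHTT=1 ccHHTt=2 ccHHtt=1 ccHhTT=2 ccHhTt=4 ccHhtt=2 cchhTT=1 cchhTt=2 cchhtt=1
ccHHTt hits 2/64; gcd=2; 2÷2/64÷2 = 1/32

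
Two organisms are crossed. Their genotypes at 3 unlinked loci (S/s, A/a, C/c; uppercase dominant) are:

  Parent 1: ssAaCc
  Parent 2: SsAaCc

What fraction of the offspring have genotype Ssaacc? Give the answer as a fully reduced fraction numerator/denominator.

P(Ssaacc) = 1/32

ssAaCc gametes: sAC×2, sAc×2, saC×2, sac×2
SsAaCc gametes: SAC×1, SAc×1, SaC×1, Sac×1, sAC×1, sAc×1, saC×1, sac×1
ssAaCc×SsAaCc grid (8·8=64): SsAACC=2 SsAACc=4 SsAAcc=2 SsAaCC=4 SsAaCc=8 SsAacc=4 SsaaCC=2 SsaaCc=4 Ssaacc=2 ssAACC=2 ssAACc=4 ssAAcc=2 ssAaCC=4 ssAaCc=8 ssAacc=4 ssaaCC=2 ssaaCc=4 ssaacc=2
Ssaacc hits 2/64; gcd=2; 2÷2/64÷2 = 1/32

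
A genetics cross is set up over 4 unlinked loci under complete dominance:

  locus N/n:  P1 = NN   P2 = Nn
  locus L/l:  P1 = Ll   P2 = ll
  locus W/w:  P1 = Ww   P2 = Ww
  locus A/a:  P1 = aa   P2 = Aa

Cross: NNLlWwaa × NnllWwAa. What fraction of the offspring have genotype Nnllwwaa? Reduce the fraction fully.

NNLlWwaa gametes: NLWa×4, NLwa×4, NlWa×4, Nlwa×4
NnllWwAa gametes: NlWA×2, NlWa×2, NlwA×2, Nlwa×2, nlWA×2, nlWa×2, nlwA×2, nlwa×2
NNLlWwaa×NnllWwAa grid (16·16=256): NNLlWWAa=8 NNLlWWaa=8 NNLlWwAa=16 NNLlWwaa=16 NNLlwwAa=8 NNLlwwaa=8 NNllWWAa=8 NNllWWaa=8 NNllWwAa=16 NNllWwaa=16 NNllwwAa=8 NNllwwaa=8 NnLlWWAa=8 NnLlWWaa=8 NnLlWwAa=16 NnLlWwaa=16 NnLlwwAa=8 NnLlwwaa=8 NnllWWAa=8 NnllWWaa=8 NnllWwAa=16 NnllWwaa=16 NnllwwAa=8 Nnllwwaa=8
Nnllwwaa hits 8/256; gcd=8; 8÷8/256÷8 = 1/32

P(Nnllwwaa) = 1/32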